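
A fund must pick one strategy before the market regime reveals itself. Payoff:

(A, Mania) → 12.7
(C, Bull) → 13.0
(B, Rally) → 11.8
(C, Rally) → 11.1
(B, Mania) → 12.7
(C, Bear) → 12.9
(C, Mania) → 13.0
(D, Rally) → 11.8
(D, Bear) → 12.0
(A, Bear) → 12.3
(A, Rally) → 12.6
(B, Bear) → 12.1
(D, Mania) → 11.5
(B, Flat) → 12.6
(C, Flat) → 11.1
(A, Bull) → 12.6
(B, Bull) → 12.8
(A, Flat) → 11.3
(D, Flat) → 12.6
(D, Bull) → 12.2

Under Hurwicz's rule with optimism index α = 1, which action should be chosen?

A: 1·12.7 + 0·11.3 = 12.7
B: 1·12.8 + 0·11.8 = 12.8
C: 1·13.0 + 0·11.1 = 13
D: 1·12.6 + 0·11.5 = 12.6
Highest Hurwicz score = 13 → C.

C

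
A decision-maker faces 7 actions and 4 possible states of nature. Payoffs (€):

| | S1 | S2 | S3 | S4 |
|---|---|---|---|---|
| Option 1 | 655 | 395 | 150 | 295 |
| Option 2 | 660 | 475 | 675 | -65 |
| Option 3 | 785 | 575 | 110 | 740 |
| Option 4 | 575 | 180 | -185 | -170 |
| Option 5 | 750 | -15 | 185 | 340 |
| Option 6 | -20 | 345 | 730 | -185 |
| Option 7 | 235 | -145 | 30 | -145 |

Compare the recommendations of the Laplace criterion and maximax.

Row averages: Option 1=373.75, Option 2=436.25, Option 3=552.5, Option 4=100, Option 5=315, Option 6=217.5, Option 7=-6.25
Highest average = 552.5 → Option 3.
Row maxima: Option 1=655, Option 2=675, Option 3=785, Option 4=575, Option 5=750, Option 6=730, Option 7=235
Best best-case = 785 → Option 3.

laplace → Option 3; maximax → Option 3 (agree)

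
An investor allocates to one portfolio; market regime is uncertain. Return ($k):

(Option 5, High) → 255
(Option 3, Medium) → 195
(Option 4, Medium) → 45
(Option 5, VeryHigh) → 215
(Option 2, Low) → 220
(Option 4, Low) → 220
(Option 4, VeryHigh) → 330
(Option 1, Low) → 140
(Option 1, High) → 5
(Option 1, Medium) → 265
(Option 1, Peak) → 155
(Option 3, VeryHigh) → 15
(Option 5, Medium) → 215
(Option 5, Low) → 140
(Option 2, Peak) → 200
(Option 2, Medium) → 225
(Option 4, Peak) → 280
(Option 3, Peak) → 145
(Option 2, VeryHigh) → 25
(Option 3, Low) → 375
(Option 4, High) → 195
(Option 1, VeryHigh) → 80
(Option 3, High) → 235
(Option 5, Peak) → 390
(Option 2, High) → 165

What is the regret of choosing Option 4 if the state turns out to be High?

60

Best payoff under High is 255.
Regret = 255 − 195 = 60.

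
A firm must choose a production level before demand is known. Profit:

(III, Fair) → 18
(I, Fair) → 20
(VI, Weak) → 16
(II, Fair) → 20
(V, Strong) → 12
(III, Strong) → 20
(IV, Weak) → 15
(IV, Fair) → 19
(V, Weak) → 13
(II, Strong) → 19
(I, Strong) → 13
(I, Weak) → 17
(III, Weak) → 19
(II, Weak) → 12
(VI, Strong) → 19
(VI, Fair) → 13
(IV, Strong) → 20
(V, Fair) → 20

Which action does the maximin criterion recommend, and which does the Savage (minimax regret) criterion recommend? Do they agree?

Row minima: I=13, II=12, III=18, IV=15, V=12, VI=13
Best worst-case = 18 → III.
Column bests: Weak=19, Fair=20, Strong=20.
I regrets: 2, 0, 7 → max 7
II regrets: 7, 0, 1 → max 7
III regrets: 0, 2, 0 → max 2
IV regrets: 4, 1, 0 → max 4
V regrets: 6, 0, 8 → max 8
VI regrets: 3, 7, 1 → max 7
Smallest max regret = 2 → III.

maximin → III; minimax regret → III (agree)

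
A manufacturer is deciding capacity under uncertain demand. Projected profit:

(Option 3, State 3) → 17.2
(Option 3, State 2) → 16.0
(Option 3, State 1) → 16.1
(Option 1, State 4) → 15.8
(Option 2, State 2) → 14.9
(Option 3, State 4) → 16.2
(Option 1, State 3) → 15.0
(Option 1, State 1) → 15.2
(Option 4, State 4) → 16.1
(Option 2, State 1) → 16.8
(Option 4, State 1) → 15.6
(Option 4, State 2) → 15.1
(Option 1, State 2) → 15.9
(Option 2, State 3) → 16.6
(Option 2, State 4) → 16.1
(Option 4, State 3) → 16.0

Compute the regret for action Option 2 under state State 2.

1.1

Best payoff under State 2 is 16.0.
Regret = 16.0 − 14.9 = 1.1.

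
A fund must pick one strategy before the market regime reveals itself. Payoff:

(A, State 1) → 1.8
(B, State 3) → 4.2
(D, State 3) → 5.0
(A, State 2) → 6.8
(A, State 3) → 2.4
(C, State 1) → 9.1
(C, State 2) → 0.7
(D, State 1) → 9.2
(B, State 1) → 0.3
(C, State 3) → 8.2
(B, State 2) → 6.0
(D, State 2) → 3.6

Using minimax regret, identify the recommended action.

D

Column bests: State 1=9.2, State 2=6.8, State 3=8.2.
A regrets: 7.4, 0.0, 5.8 → max 7.4
B regrets: 8.9, 0.8, 4.0 → max 8.9
C regrets: 0.1, 6.1, 0.0 → max 6.1
D regrets: 0.0, 3.2, 3.2 → max 3.2
Smallest max regret = 3.2 → D.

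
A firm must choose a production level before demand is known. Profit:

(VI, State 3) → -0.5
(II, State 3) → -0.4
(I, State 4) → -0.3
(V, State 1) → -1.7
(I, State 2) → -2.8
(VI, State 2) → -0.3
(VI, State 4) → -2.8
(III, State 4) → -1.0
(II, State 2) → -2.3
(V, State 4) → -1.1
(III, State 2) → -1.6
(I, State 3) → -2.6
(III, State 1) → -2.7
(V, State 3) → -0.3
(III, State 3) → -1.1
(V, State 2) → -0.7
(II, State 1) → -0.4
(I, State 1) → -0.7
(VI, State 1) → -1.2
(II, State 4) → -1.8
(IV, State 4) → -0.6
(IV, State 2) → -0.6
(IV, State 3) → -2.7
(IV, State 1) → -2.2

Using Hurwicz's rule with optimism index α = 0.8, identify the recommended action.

V

I: 0.8·(-0.3) + 0.2·(-2.8) = -0.8
II: 0.8·(-0.4) + 0.2·(-2.3) = -0.78
III: 0.8·(-1.0) + 0.2·(-2.7) = -1.34
IV: 0.8·(-0.6) + 0.2·(-2.7) = -1.02
V: 0.8·(-0.3) + 0.2·(-1.7) = -0.58
VI: 0.8·(-0.3) + 0.2·(-2.8) = -0.8
Highest Hurwicz score = -0.58 → V.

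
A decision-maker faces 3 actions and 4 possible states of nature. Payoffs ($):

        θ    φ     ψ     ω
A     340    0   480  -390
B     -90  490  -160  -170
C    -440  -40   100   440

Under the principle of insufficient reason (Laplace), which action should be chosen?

A

Row averages: A=107.5, B=17.5, C=15
Highest average = 107.5 → A.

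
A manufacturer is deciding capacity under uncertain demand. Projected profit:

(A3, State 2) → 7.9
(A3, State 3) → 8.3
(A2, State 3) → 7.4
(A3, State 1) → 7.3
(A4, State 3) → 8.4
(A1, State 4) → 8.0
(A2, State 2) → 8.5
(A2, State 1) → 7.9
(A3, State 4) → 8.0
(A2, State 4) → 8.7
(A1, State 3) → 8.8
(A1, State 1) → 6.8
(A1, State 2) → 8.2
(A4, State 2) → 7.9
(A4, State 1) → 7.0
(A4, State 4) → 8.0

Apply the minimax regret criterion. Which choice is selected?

A3

Column bests: State 1=7.9, State 2=8.5, State 3=8.8, State 4=8.7.
A1 regrets: 1.1, 0.3, 0.0, 0.7 → max 1.1
A2 regrets: 0.0, 0.0, 1.4, 0.0 → max 1.4
A3 regrets: 0.6, 0.6, 0.5, 0.7 → max 0.7
A4 regrets: 0.9, 0.6, 0.4, 0.7 → max 0.9
Smallest max regret = 0.7 → A3.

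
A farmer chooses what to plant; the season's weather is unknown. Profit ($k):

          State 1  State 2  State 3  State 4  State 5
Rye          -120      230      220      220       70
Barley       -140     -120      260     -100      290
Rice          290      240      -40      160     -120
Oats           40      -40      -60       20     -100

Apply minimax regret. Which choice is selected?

Column bests: State 1=290, State 2=240, State 3=260, State 4=220, State 5=290.
Rye regrets: 410, 10, 40, 0, 220 → max 410
Barley regrets: 430, 360, 0, 320, 0 → max 430
Rice regrets: 0, 0, 300, 60, 410 → max 410
Oats regrets: 250, 280, 320, 200, 390 → max 390
Smallest max regret = 390 → Oats.

Oats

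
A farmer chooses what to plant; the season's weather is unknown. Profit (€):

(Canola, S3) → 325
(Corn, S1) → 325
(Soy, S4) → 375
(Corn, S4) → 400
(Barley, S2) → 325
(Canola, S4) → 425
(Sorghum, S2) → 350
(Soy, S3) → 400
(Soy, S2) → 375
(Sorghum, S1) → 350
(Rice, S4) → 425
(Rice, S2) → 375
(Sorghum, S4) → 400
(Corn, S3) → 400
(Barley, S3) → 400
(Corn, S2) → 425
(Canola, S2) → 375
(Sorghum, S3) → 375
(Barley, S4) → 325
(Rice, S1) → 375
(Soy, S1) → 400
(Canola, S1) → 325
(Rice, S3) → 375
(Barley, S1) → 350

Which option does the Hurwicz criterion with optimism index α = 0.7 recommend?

Rice

Soy: 0.7·400 + 0.3·375 = 392.5
Barley: 0.7·400 + 0.3·325 = 377.5
Canola: 0.7·425 + 0.3·325 = 395
Rice: 0.7·425 + 0.3·375 = 410
Corn: 0.7·425 + 0.3·325 = 395
Sorghum: 0.7·400 + 0.3·350 = 385
Highest Hurwicz score = 410 → Rice.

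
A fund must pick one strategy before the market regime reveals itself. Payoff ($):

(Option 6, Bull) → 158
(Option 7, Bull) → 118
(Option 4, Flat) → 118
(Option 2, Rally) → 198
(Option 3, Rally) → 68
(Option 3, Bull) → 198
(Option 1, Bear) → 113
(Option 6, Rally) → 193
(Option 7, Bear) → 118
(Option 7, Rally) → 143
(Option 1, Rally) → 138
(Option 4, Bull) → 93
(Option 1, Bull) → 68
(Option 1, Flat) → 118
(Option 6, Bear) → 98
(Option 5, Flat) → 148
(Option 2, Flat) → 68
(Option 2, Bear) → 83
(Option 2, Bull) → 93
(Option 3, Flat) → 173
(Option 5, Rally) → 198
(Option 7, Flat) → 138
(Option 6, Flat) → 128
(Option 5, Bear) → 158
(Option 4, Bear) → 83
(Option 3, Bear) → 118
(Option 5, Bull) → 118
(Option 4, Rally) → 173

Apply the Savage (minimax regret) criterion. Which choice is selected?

Option 6

Column bests: Bear=158, Flat=173, Bull=198, Rally=198.
Option 1 regrets: 45, 55, 130, 60 → max 130
Option 2 regrets: 75, 105, 105, 0 → max 105
Option 3 regrets: 40, 0, 0, 130 → max 130
Option 4 regrets: 75, 55, 105, 25 → max 105
Option 5 regrets: 0, 25, 80, 0 → max 80
Option 6 regrets: 60, 45, 40, 5 → max 60
Option 7 regrets: 40, 35, 80, 55 → max 80
Smallest max regret = 60 → Option 6.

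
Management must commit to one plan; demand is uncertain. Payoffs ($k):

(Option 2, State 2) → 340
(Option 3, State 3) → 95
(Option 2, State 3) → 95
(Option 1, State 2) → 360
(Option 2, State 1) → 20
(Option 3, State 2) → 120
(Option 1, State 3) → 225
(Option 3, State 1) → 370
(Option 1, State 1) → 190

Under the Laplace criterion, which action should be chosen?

Row averages: Option 1=775/3, Option 2=455/3, Option 3=195
Highest average = 775/3 → Option 1.

Option 1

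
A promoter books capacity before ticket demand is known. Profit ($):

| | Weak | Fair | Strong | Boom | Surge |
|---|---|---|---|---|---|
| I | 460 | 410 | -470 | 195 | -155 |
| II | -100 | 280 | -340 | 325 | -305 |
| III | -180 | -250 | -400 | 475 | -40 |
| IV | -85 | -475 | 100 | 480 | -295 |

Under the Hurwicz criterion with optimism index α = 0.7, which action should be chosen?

I: 0.7·460 + 0.3·(-470) = 181
II: 0.7·325 + 0.3·(-340) = 125.5
III: 0.7·475 + 0.3·(-400) = 212.5
IV: 0.7·480 + 0.3·(-475) = 193.5
Highest Hurwicz score = 212.5 → III.

III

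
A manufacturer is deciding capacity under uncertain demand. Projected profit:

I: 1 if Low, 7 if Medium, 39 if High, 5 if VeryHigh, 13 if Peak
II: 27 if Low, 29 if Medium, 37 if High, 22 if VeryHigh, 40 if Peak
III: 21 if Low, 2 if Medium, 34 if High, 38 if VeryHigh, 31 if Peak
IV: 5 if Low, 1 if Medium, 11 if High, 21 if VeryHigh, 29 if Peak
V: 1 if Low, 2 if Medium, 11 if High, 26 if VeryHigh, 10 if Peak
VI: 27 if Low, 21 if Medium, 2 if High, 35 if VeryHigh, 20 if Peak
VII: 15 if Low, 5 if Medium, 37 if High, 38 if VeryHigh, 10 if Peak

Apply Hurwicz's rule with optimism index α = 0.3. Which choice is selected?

I: 0.3·39 + 0.7·1 = 12.4
II: 0.3·40 + 0.7·22 = 27.4
III: 0.3·38 + 0.7·2 = 12.8
IV: 0.3·29 + 0.7·1 = 9.4
V: 0.3·26 + 0.7·1 = 8.5
VI: 0.3·35 + 0.7·2 = 11.9
VII: 0.3·38 + 0.7·5 = 14.9
Highest Hurwicz score = 27.4 → II.

II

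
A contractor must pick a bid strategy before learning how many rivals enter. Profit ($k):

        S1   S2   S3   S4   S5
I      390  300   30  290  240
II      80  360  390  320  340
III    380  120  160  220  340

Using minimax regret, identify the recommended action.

III

Column bests: S1=390, S2=360, S3=390, S4=320, S5=340.
I regrets: 0, 60, 360, 30, 100 → max 360
II regrets: 310, 0, 0, 0, 0 → max 310
III regrets: 10, 240, 230, 100, 0 → max 240
Smallest max regret = 240 → III.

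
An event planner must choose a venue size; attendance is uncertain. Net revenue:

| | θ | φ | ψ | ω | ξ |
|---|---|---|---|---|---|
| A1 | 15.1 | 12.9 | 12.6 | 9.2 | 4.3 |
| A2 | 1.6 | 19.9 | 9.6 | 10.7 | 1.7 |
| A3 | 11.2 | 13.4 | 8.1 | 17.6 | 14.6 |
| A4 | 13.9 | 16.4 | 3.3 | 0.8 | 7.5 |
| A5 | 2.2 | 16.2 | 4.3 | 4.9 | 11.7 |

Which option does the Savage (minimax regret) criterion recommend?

Column bests: θ=15.1, φ=19.9, ψ=12.6, ω=17.6, ξ=14.6.
A1 regrets: 0.0, 7.0, 0.0, 8.4, 10.3 → max 10.3
A2 regrets: 13.5, 0.0, 3.0, 6.9, 12.9 → max 13.5
A3 regrets: 3.9, 6.5, 4.5, 0.0, 0.0 → max 6.5
A4 regrets: 1.2, 3.5, 9.3, 16.8, 7.1 → max 16.8
A5 regrets: 12.9, 3.7, 8.3, 12.7, 2.9 → max 12.9
Smallest max regret = 6.5 → A3.

A3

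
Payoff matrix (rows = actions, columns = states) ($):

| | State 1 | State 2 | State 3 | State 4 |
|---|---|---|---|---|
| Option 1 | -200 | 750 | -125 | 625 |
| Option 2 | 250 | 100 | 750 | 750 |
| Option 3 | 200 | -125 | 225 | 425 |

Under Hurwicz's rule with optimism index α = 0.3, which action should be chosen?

Option 2

Option 1: 0.3·750 + 0.7·(-200) = 85
Option 2: 0.3·750 + 0.7·100 = 295
Option 3: 0.3·425 + 0.7·(-125) = 40
Highest Hurwicz score = 295 → Option 2.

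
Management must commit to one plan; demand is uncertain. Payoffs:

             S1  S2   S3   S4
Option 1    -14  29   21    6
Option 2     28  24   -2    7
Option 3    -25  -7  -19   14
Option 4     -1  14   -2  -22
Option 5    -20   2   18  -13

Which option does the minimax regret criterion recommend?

Option 2

Column bests: S1=28, S2=29, S3=21, S4=14.
Option 1 regrets: 42, 0, 0, 8 → max 42
Option 2 regrets: 0, 5, 23, 7 → max 23
Option 3 regrets: 53, 36, 40, 0 → max 53
Option 4 regrets: 29, 15, 23, 36 → max 36
Option 5 regrets: 48, 27, 3, 27 → max 48
Smallest max regret = 23 → Option 2.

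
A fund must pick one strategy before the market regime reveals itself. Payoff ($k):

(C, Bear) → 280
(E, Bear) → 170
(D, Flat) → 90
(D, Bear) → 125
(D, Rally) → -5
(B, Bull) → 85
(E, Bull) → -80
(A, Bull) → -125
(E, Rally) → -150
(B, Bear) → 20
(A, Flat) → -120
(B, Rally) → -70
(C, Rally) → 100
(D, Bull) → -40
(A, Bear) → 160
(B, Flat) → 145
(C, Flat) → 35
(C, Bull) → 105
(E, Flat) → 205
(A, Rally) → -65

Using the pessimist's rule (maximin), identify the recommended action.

Row minima: A=-125, B=-70, C=35, D=-40, E=-150
Best worst-case = 35 → C.

C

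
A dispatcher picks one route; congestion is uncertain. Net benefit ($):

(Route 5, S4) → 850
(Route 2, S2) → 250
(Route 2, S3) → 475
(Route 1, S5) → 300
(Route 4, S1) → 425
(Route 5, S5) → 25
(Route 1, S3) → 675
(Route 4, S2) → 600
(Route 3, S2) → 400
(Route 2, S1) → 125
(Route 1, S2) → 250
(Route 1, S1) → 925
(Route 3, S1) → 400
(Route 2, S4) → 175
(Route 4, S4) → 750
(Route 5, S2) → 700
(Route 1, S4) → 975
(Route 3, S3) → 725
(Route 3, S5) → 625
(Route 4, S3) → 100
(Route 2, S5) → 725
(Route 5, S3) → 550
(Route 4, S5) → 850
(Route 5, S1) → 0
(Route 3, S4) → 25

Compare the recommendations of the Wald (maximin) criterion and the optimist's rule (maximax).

Row minima: Route 1=250, Route 2=125, Route 3=25, Route 4=100, Route 5=0
Best worst-case = 250 → Route 1.
Row maxima: Route 1=975, Route 2=725, Route 3=725, Route 4=850, Route 5=850
Best best-case = 975 → Route 1.

maximin → Route 1; maximax → Route 1 (agree)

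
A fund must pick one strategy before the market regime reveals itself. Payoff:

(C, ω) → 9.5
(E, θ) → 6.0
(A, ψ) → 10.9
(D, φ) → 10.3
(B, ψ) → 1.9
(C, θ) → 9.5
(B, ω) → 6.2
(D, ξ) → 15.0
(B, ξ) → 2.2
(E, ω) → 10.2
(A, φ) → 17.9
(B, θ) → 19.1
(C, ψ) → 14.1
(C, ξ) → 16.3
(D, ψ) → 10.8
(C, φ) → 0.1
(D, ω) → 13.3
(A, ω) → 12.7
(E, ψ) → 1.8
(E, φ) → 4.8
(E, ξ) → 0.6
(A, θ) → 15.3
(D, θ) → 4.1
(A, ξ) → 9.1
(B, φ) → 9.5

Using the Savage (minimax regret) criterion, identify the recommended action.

A

Column bests: θ=19.1, φ=17.9, ψ=14.1, ω=13.3, ξ=16.3.
A regrets: 3.8, 0.0, 3.2, 0.6, 7.2 → max 7.2
B regrets: 0.0, 8.4, 12.2, 7.1, 14.1 → max 14.1
C regrets: 9.6, 17.8, 0.0, 3.8, 0.0 → max 17.8
D regrets: 15.0, 7.6, 3.3, 0.0, 1.3 → max 15.0
E regrets: 13.1, 13.1, 12.3, 3.1, 15.7 → max 15.7
Smallest max regret = 7.2 → A.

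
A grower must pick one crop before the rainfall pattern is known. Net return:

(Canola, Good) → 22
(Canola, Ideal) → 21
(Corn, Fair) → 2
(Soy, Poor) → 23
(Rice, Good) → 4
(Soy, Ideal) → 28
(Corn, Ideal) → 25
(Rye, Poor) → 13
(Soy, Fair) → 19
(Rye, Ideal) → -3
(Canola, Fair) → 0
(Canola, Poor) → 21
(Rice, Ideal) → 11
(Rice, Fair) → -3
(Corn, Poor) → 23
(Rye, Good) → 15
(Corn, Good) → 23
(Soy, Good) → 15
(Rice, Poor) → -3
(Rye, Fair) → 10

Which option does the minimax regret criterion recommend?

Column bests: Poor=23, Fair=19, Good=23, Ideal=28.
Soy regrets: 0, 0, 8, 0 → max 8
Canola regrets: 2, 19, 1, 7 → max 19
Rice regrets: 26, 22, 19, 17 → max 26
Corn regrets: 0, 17, 0, 3 → max 17
Rye regrets: 10, 9, 8, 31 → max 31
Smallest max regret = 8 → Soy.

Soy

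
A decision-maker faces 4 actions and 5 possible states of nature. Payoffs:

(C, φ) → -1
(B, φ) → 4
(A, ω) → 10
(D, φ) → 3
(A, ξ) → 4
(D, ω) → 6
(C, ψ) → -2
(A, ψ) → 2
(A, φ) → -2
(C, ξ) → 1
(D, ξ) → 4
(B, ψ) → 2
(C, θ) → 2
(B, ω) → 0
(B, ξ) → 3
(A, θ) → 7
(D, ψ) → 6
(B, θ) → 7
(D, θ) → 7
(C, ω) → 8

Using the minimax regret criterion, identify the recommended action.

Column bests: θ=7, φ=4, ψ=6, ω=10, ξ=4.
A regrets: 0, 6, 4, 0, 0 → max 6
B regrets: 0, 0, 4, 10, 1 → max 10
C regrets: 5, 5, 8, 2, 3 → max 8
D regrets: 0, 1, 0, 4, 0 → max 4
Smallest max regret = 4 → D.

D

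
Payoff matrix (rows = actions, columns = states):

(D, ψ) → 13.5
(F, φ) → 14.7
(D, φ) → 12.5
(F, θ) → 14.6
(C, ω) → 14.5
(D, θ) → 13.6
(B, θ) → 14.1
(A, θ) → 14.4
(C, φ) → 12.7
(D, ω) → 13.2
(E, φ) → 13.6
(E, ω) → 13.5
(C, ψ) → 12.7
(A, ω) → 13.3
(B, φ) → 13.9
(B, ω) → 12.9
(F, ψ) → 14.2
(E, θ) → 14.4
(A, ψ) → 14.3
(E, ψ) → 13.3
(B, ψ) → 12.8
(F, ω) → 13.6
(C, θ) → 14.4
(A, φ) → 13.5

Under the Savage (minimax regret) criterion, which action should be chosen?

Column bests: θ=14.6, φ=14.7, ψ=14.3, ω=14.5.
A regrets: 0.2, 1.2, 0.0, 1.2 → max 1.2
B regrets: 0.5, 0.8, 1.5, 1.6 → max 1.6
C regrets: 0.2, 2.0, 1.6, 0.0 → max 2.0
D regrets: 1.0, 2.2, 0.8, 1.3 → max 2.2
E regrets: 0.2, 1.1, 1.0, 1.0 → max 1.1
F regrets: 0.0, 0.0, 0.1, 0.9 → max 0.9
Smallest max regret = 0.9 → F.

F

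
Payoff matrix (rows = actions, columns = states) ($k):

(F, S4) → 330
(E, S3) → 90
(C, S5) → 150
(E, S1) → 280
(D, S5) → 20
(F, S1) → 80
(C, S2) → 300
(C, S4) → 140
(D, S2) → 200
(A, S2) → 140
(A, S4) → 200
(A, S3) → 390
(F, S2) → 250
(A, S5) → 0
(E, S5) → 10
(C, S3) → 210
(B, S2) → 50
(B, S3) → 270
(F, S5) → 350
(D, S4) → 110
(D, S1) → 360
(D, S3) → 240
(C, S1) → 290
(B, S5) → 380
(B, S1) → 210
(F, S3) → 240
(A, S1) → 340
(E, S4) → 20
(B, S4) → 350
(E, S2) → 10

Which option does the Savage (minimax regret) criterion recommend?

Column bests: S1=360, S2=300, S3=390, S4=350, S5=380.
A regrets: 20, 160, 0, 150, 380 → max 380
B regrets: 150, 250, 120, 0, 0 → max 250
C regrets: 70, 0, 180, 210, 230 → max 230
D regrets: 0, 100, 150, 240, 360 → max 360
E regrets: 80, 290, 300, 330, 370 → max 370
F regrets: 280, 50, 150, 20, 30 → max 280
Smallest max regret = 230 → C.

C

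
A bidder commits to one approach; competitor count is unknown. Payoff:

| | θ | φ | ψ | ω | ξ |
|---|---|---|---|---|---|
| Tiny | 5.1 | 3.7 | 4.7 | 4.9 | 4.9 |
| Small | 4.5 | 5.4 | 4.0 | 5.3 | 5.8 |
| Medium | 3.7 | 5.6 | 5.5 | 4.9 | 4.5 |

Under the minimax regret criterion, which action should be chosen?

Column bests: θ=5.1, φ=5.6, ψ=5.5, ω=5.3, ξ=5.8.
Tiny regrets: 0.0, 1.9, 0.8, 0.4, 0.9 → max 1.9
Small regrets: 0.6, 0.2, 1.5, 0.0, 0.0 → max 1.5
Medium regrets: 1.4, 0.0, 0.0, 0.4, 1.3 → max 1.4
Smallest max regret = 1.4 → Medium.

Medium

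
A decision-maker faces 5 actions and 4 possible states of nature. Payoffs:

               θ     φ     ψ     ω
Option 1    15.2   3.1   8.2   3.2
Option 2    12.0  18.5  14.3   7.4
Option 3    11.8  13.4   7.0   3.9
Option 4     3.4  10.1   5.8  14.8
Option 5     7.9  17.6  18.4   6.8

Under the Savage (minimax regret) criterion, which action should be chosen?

Column bests: θ=15.2, φ=18.5, ψ=18.4, ω=14.8.
Option 1 regrets: 0.0, 15.4, 10.2, 11.6 → max 15.4
Option 2 regrets: 3.2, 0.0, 4.1, 7.4 → max 7.4
Option 3 regrets: 3.4, 5.1, 11.4, 10.9 → max 11.4
Option 4 regrets: 11.8, 8.4, 12.6, 0.0 → max 12.6
Option 5 regrets: 7.3, 0.9, 0.0, 8.0 → max 8.0
Smallest max regret = 7.4 → Option 2.

Option 2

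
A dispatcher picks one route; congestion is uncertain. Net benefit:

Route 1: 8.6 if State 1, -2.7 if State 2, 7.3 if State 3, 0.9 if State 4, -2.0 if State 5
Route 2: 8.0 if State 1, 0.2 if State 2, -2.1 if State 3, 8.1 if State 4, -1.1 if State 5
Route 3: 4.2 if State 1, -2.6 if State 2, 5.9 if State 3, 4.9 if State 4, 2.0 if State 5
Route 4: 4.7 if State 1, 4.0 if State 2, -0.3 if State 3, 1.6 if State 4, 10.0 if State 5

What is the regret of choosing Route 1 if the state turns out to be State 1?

0.0

Best payoff under State 1 is 8.6.
Regret = 8.6 − 8.6 = 0.0.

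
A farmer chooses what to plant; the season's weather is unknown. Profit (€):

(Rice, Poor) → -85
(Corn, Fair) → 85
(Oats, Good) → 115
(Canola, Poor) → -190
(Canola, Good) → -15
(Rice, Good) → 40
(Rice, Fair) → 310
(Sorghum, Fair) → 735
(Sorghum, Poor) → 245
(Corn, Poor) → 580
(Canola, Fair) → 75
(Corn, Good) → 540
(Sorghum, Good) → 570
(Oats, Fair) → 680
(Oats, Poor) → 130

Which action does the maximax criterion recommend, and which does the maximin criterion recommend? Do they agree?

Row maxima: Corn=580, Rice=310, Canola=75, Sorghum=735, Oats=680
Best best-case = 735 → Sorghum.
Row minima: Corn=85, Rice=-85, Canola=-190, Sorghum=245, Oats=115
Best worst-case = 245 → Sorghum.

maximax → Sorghum; maximin → Sorghum (agree)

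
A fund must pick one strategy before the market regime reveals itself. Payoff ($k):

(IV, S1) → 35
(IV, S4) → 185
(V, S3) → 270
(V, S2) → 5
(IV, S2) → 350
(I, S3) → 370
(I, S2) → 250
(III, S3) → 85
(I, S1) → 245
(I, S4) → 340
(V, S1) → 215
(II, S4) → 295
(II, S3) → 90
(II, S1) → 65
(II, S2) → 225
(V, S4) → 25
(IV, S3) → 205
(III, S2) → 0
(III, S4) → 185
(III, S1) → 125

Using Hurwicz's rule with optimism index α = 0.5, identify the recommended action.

I: 0.5·370 + 0.5·245 = 307.5
II: 0.5·295 + 0.5·65 = 180
III: 0.5·185 + 0.5·0 = 92.5
IV: 0.5·350 + 0.5·35 = 192.5
V: 0.5·270 + 0.5·5 = 137.5
Highest Hurwicz score = 307.5 → I.

I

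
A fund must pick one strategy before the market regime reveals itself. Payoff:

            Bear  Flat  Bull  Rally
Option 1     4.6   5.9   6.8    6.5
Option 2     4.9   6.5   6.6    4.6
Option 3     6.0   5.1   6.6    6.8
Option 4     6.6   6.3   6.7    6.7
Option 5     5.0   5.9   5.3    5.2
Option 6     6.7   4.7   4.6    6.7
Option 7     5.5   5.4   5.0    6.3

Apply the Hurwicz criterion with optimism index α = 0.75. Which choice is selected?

Option 4

Option 1: 0.75·6.8 + 0.25·4.6 = 6.25
Option 2: 0.75·6.6 + 0.25·4.6 = 6.1
Option 3: 0.75·6.8 + 0.25·5.1 = 6.375
Option 4: 0.75·6.7 + 0.25·6.3 = 6.6
Option 5: 0.75·5.9 + 0.25·5.0 = 5.675
Option 6: 0.75·6.7 + 0.25·4.6 = 6.175
Option 7: 0.75·6.3 + 0.25·5.0 = 5.975
Highest Hurwicz score = 6.6 → Option 4.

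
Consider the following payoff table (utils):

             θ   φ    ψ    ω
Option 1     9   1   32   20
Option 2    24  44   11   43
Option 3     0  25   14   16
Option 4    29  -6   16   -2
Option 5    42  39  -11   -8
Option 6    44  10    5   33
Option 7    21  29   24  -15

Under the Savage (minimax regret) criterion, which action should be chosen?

Column bests: θ=44, φ=44, ψ=32, ω=43.
Option 1 regrets: 35, 43, 0, 23 → max 43
Option 2 regrets: 20, 0, 21, 0 → max 21
Option 3 regrets: 44, 19, 18, 27 → max 44
Option 4 regrets: 15, 50, 16, 45 → max 50
Option 5 regrets: 2, 5, 43, 51 → max 51
Option 6 regrets: 0, 34, 27, 10 → max 34
Option 7 regrets: 23, 15, 8, 58 → max 58
Smallest max regret = 21 → Option 2.

Option 2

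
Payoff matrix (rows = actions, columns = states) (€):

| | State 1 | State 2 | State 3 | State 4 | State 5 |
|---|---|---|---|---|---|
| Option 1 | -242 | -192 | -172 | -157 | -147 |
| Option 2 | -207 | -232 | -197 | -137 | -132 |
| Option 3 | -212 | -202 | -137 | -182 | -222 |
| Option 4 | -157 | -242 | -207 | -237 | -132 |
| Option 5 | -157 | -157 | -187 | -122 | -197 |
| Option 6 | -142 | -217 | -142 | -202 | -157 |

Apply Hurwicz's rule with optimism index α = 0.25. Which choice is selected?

Option 1: 0.25·(-147) + 0.75·(-242) = -218.25
Option 2: 0.25·(-132) + 0.75·(-232) = -207
Option 3: 0.25·(-137) + 0.75·(-222) = -200.75
Option 4: 0.25·(-132) + 0.75·(-242) = -214.5
Option 5: 0.25·(-122) + 0.75·(-197) = -178.25
Option 6: 0.25·(-142) + 0.75·(-217) = -198.25
Highest Hurwicz score = -178.25 → Option 5.

Option 5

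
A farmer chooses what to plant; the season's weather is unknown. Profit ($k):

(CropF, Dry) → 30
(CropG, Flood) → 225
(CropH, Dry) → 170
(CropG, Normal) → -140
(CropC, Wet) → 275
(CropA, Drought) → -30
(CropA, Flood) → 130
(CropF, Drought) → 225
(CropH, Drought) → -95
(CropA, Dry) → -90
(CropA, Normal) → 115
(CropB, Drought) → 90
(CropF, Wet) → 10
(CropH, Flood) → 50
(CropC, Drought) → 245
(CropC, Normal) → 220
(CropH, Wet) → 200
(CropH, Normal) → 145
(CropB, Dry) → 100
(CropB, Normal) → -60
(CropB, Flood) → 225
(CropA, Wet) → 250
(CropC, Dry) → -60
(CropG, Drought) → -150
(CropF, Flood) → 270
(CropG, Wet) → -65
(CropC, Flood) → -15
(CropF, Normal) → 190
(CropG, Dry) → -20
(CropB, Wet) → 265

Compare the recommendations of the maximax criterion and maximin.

maximax → CropC; maximin → CropF (disagree)

Row maxima: CropH=200, CropC=275, CropF=270, CropB=265, CropA=250, CropG=225
Best best-case = 275 → CropC.
Row minima: CropH=-95, CropC=-60, CropF=10, CropB=-60, CropA=-90, CropG=-150
Best worst-case = 10 → CropF.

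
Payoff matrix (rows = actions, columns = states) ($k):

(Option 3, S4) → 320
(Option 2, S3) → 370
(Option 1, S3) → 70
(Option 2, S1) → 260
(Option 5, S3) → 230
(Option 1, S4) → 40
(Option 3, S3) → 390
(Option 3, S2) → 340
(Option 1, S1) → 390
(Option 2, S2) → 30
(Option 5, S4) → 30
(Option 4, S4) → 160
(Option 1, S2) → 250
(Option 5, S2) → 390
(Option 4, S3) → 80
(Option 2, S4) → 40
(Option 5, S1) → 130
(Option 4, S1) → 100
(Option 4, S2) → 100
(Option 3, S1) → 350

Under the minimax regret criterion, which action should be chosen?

Column bests: S1=390, S2=390, S3=390, S4=320.
Option 1 regrets: 0, 140, 320, 280 → max 320
Option 2 regrets: 130, 360, 20, 280 → max 360
Option 3 regrets: 40, 50, 0, 0 → max 50
Option 4 regrets: 290, 290, 310, 160 → max 310
Option 5 regrets: 260, 0, 160, 290 → max 290
Smallest max regret = 50 → Option 3.

Option 3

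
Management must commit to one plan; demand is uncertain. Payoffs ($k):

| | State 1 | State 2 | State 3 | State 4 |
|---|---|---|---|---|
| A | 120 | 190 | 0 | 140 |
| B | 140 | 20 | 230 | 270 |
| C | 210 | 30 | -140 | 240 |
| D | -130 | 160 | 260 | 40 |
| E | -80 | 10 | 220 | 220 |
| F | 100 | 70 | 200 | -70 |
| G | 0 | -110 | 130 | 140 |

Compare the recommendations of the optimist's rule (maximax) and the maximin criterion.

Row maxima: A=190, B=270, C=240, D=260, E=220, F=200, G=140
Best best-case = 270 → B.
Row minima: A=0, B=20, C=-140, D=-130, E=-80, F=-70, G=-110
Best worst-case = 20 → B.

maximax → B; maximin → B (agree)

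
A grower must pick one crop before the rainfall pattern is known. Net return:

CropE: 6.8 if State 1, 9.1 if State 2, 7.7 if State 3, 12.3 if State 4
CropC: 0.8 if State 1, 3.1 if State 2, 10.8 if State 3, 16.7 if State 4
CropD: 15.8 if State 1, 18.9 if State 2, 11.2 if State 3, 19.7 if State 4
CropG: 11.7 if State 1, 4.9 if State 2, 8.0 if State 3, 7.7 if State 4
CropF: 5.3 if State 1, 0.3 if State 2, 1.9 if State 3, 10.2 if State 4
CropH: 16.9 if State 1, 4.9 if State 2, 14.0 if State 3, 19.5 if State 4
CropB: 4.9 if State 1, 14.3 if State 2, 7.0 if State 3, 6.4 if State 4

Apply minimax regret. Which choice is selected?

Column bests: State 1=16.9, State 2=18.9, State 3=14.0, State 4=19.7.
CropE regrets: 10.1, 9.8, 6.3, 7.4 → max 10.1
CropC regrets: 16.1, 15.8, 3.2, 3.0 → max 16.1
CropD regrets: 1.1, 0.0, 2.8, 0.0 → max 2.8
CropG regrets: 5.2, 14.0, 6.0, 12.0 → max 14.0
CropF regrets: 11.6, 18.6, 12.1, 9.5 → max 18.6
CropH regrets: 0.0, 14.0, 0.0, 0.2 → max 14.0
CropB regrets: 12.0, 4.6, 7.0, 13.3 → max 13.3
Smallest max regret = 2.8 → CropD.

CropD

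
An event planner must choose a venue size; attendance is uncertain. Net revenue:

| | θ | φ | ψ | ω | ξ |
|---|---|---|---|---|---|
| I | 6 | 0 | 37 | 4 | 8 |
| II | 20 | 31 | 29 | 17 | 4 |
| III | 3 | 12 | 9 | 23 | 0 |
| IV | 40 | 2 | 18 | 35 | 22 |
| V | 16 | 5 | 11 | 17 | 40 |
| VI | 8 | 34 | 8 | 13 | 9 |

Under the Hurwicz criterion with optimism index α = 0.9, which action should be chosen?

V

I: 0.9·37 + 0.1·0 = 33.3
II: 0.9·31 + 0.1·4 = 28.3
III: 0.9·23 + 0.1·0 = 20.7
IV: 0.9·40 + 0.1·2 = 36.2
V: 0.9·40 + 0.1·5 = 36.5
VI: 0.9·34 + 0.1·8 = 31.4
Highest Hurwicz score = 36.5 → V.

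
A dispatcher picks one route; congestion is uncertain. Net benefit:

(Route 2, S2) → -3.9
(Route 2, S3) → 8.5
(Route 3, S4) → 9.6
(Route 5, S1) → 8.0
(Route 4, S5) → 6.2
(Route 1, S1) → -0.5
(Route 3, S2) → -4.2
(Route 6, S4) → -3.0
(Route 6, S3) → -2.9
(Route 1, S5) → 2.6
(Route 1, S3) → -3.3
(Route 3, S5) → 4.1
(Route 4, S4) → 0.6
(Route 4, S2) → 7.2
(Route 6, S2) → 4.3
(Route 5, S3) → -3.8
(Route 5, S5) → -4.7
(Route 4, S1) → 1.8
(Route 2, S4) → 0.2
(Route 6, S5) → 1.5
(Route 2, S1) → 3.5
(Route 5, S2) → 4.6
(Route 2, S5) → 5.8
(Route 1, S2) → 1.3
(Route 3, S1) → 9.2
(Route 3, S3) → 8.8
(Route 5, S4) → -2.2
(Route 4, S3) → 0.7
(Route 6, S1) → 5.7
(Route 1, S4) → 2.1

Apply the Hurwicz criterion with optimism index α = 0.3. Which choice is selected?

Route 1: 0.3·2.6 + 0.7·(-3.3) = -1.53
Route 2: 0.3·8.5 + 0.7·(-3.9) = -0.18
Route 3: 0.3·9.6 + 0.7·(-4.2) = -0.06
Route 4: 0.3·7.2 + 0.7·0.6 = 2.58
Route 5: 0.3·8.0 + 0.7·(-4.7) = -0.89
Route 6: 0.3·5.7 + 0.7·(-3.0) = -0.39
Highest Hurwicz score = 2.58 → Route 4.

Route 4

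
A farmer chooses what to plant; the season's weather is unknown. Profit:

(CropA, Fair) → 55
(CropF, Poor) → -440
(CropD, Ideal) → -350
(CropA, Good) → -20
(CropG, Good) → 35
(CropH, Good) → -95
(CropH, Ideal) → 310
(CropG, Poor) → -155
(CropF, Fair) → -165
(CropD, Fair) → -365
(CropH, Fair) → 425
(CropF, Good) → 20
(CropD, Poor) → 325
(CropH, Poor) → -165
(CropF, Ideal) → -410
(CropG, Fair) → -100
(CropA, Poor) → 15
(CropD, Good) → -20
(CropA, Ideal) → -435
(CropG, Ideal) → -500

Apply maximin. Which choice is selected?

CropH

Row minima: CropH=-165, CropF=-440, CropD=-365, CropA=-435, CropG=-500
Best worst-case = -165 → CropH.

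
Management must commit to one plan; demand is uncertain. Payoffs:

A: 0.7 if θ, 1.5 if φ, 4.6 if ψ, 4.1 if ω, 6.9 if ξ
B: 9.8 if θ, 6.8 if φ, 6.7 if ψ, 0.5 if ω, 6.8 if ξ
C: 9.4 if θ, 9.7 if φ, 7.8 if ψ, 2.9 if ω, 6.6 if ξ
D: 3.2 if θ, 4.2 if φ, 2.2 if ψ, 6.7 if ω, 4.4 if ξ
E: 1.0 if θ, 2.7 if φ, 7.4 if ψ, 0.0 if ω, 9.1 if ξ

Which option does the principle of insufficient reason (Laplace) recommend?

Row averages: A=3.56, B=6.12, C=7.28, D=4.14, E=4.04
Highest average = 7.28 → C.

C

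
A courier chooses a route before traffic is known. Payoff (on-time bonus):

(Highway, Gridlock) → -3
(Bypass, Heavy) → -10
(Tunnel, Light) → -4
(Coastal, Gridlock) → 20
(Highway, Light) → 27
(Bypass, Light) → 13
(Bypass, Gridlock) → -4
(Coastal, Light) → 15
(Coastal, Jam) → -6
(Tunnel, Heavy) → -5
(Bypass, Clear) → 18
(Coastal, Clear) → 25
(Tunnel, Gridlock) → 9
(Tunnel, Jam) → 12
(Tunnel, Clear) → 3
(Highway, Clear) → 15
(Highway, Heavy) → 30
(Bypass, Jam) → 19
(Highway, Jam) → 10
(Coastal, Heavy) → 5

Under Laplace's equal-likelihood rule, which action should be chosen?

Highway

Row averages: Bypass=7.2, Tunnel=3, Coastal=11.8, Highway=15.8
Highest average = 15.8 → Highway.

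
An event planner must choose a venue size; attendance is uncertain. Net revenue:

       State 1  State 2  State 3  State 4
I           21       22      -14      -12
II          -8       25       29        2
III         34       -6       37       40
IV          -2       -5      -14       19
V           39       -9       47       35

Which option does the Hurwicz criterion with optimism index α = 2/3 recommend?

I: 2/3·22 + 1/3·(-14) = 10
II: 2/3·29 + 1/3·(-8) = 50/3
III: 2/3·40 + 1/3·(-6) = 74/3
IV: 2/3·19 + 1/3·(-14) = 8
V: 2/3·47 + 1/3·(-9) = 85/3
Highest Hurwicz score = 85/3 → V.

V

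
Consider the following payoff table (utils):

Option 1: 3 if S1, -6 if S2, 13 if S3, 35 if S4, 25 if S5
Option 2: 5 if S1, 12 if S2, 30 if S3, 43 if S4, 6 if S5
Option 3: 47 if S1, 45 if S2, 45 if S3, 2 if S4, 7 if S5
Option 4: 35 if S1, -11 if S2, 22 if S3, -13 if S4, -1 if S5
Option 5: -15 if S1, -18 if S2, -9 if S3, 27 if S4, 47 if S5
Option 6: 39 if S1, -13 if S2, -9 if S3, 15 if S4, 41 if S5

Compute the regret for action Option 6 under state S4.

28

Best payoff under S4 is 43.
Regret = 43 − 15 = 28.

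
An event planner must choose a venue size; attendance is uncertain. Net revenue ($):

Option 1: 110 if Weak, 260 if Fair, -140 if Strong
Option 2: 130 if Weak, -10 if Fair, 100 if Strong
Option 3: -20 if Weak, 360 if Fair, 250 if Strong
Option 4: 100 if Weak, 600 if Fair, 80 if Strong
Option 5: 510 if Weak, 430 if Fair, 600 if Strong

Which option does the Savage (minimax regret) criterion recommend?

Option 5

Column bests: Weak=510, Fair=600, Strong=600.
Option 1 regrets: 400, 340, 740 → max 740
Option 2 regrets: 380, 610, 500 → max 610
Option 3 regrets: 530, 240, 350 → max 530
Option 4 regrets: 410, 0, 520 → max 520
Option 5 regrets: 0, 170, 0 → max 170
Smallest max regret = 170 → Option 5.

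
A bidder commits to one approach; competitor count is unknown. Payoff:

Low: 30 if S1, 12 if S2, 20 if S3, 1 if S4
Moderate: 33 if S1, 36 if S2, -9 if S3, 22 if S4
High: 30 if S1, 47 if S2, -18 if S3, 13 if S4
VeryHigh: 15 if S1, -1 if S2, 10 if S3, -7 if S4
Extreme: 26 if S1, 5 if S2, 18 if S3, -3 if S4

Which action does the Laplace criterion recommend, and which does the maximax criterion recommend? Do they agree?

laplace → Moderate; maximax → High (disagree)

Row averages: Low=15.75, Moderate=20.5, High=18, VeryHigh=4.25, Extreme=11.5
Highest average = 20.5 → Moderate.
Row maxima: Low=30, Moderate=36, High=47, VeryHigh=15, Extreme=26
Best best-case = 47 → High.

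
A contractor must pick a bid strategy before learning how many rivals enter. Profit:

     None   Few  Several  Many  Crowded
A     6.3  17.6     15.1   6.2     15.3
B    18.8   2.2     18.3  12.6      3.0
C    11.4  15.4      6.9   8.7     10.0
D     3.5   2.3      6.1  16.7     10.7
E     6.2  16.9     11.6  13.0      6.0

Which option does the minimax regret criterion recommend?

Column bests: None=18.8, Few=17.6, Several=18.3, Many=16.7, Crowded=15.3.
A regrets: 12.5, 0.0, 3.2, 10.5, 0.0 → max 12.5
B regrets: 0.0, 15.4, 0.0, 4.1, 12.3 → max 15.4
C regrets: 7.4, 2.2, 11.4, 8.0, 5.3 → max 11.4
D regrets: 15.3, 15.3, 12.2, 0.0, 4.6 → max 15.3
E regrets: 12.6, 0.7, 6.7, 3.7, 9.3 → max 12.6
Smallest max regret = 11.4 → C.

C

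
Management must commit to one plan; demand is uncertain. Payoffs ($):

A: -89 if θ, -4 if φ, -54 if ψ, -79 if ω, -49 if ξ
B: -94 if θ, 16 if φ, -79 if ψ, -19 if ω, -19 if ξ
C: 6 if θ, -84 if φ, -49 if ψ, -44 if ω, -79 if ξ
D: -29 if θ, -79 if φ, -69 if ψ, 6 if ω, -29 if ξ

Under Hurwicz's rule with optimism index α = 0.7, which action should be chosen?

A: 0.7·(-4) + 0.3·(-89) = -29.5
B: 0.7·16 + 0.3·(-94) = -17
C: 0.7·6 + 0.3·(-84) = -21
D: 0.7·6 + 0.3·(-79) = -19.5
Highest Hurwicz score = -17 → B.

B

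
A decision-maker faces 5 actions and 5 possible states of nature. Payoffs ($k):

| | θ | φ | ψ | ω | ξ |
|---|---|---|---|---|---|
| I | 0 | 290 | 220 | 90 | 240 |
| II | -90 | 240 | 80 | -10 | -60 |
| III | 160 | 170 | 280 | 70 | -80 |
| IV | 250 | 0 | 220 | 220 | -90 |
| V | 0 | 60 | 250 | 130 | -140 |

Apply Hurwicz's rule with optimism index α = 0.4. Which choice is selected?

I

I: 0.4·290 + 0.6·0 = 116
II: 0.4·240 + 0.6·(-90) = 42
III: 0.4·280 + 0.6·(-80) = 64
IV: 0.4·250 + 0.6·(-90) = 46
V: 0.4·250 + 0.6·(-140) = 16
Highest Hurwicz score = 116 → I.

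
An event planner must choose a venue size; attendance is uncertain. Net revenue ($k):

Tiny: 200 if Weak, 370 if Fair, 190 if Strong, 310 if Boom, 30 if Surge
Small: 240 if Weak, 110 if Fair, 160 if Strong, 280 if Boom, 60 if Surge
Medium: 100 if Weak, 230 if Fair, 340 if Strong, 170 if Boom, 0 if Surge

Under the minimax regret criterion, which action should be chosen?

Medium

Column bests: Weak=240, Fair=370, Strong=340, Boom=310, Surge=60.
Tiny regrets: 40, 0, 150, 0, 30 → max 150
Small regrets: 0, 260, 180, 30, 0 → max 260
Medium regrets: 140, 140, 0, 140, 60 → max 140
Smallest max regret = 140 → Medium.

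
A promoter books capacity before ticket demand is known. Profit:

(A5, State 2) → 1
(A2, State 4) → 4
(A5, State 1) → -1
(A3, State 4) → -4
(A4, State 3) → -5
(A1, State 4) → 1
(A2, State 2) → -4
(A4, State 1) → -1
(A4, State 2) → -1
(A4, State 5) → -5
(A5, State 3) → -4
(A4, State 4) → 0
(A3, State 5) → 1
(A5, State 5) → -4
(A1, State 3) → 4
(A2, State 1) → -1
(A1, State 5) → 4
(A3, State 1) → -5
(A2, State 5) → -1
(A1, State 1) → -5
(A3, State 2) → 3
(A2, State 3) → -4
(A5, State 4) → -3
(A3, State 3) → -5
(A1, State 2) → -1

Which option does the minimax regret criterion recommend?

A1

Column bests: State 1=-1, State 2=3, State 3=4, State 4=4, State 5=4.
A1 regrets: 4, 4, 0, 3, 0 → max 4
A2 regrets: 0, 7, 8, 0, 5 → max 8
A3 regrets: 4, 0, 9, 8, 3 → max 9
A4 regrets: 0, 4, 9, 4, 9 → max 9
A5 regrets: 0, 2, 8, 7, 8 → max 8
Smallest max regret = 4 → A1.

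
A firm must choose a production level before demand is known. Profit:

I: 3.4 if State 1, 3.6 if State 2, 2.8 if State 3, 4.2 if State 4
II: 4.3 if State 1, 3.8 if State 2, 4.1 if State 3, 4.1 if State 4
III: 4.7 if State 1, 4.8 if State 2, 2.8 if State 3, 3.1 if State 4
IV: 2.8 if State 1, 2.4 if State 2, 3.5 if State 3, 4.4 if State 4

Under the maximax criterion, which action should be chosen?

III

Row maxima: I=4.2, II=4.3, III=4.8, IV=4.4
Best best-case = 4.8 → III.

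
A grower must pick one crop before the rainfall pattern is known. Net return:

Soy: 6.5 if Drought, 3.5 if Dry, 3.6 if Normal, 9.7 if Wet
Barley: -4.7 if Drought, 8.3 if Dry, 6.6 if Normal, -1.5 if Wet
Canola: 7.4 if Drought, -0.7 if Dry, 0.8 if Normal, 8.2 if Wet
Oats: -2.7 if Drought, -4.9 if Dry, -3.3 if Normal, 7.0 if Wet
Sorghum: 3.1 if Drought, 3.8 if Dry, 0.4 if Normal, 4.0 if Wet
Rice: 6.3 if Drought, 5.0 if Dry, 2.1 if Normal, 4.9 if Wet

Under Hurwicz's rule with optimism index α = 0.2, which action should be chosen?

Soy

Soy: 0.2·9.7 + 0.8·3.5 = 4.74
Barley: 0.2·8.3 + 0.8·(-4.7) = -2.1
Canola: 0.2·8.2 + 0.8·(-0.7) = 1.08
Oats: 0.2·7.0 + 0.8·(-4.9) = -2.52
Sorghum: 0.2·4.0 + 0.8·0.4 = 1.12
Rice: 0.2·6.3 + 0.8·2.1 = 2.94
Highest Hurwicz score = 4.74 → Soy.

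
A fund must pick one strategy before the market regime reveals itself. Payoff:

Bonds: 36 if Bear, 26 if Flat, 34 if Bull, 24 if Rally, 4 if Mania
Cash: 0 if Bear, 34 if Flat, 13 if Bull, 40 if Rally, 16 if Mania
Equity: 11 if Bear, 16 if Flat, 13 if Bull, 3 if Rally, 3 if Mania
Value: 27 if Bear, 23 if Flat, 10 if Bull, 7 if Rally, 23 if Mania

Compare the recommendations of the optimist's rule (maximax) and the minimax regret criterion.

Row maxima: Bonds=36, Cash=40, Equity=16, Value=27
Best best-case = 40 → Cash.
Column bests: Bear=36, Flat=34, Bull=34, Rally=40, Mania=23.
Bonds regrets: 0, 8, 0, 16, 19 → max 19
Cash regrets: 36, 0, 21, 0, 7 → max 36
Equity regrets: 25, 18, 21, 37, 20 → max 37
Value regrets: 9, 11, 24, 33, 0 → max 33
Smallest max regret = 19 → Bonds.

maximax → Cash; minimax regret → Bonds (disagree)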